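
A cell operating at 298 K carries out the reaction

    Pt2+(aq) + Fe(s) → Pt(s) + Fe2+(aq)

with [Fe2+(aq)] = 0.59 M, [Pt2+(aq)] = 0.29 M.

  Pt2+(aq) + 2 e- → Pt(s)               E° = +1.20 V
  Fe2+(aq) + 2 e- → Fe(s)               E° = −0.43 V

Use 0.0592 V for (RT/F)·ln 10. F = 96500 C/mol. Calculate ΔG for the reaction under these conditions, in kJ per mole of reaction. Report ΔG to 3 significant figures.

With Pt²⁺/Pt reduced at the cathode, E°cell = +1.20 − (−0.43) = +1.63 V and n = 2.
Here Q = [Fe2+(aq)] / [Pt2+(aq)] = 2.03 (log Q = 0.308), giving E = +1.63 − (0.0592/2)·(0.308) = +1.6209 V.
Then ΔG = −nFE = −2 × 96500 × +1.6209 J/mol = −313 kJ/mol.

−313 kJ/mol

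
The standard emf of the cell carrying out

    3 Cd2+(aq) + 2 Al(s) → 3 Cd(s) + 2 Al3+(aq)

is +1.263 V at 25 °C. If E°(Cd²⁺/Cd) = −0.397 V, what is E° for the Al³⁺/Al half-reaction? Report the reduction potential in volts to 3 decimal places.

−1.660 V

In the reaction as written the Cd²⁺/Cd couple is reduced (cathode) and Al³⁺/Al is oxidized (anode), so E°cell = E°(Cd²⁺/Cd) − E°(Al³⁺/Al).
E°(Al³⁺/Al) = E°(cathode) − E°cell = −0.397 − (+1.263) = −1.660 V.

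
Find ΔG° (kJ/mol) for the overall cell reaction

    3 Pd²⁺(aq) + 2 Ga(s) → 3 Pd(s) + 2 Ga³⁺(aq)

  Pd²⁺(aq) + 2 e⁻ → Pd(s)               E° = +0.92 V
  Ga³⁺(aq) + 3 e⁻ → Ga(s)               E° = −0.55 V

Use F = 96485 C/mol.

−851 kJ/mol

In the reaction as written Pd²⁺(aq) is reduced, so the Pd²⁺/Pd couple is the cathode and Ga³⁺/Ga is the anode.
E°cell = +0.92 − (−0.55) = +1.47 V; balancing electrons gives n = 6.
ΔG° = −nFE°cell = −(6)(96485)(+1.47) J/mol = −851 kJ/mol.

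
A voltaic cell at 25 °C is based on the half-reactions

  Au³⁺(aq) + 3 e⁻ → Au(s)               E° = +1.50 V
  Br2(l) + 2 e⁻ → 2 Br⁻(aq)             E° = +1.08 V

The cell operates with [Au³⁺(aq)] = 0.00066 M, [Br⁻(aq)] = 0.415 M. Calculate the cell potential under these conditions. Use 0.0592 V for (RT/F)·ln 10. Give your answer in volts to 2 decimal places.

Since E°(Au³⁺/Au) > E°(Br₂/Br⁻), Au³⁺/Au serves as the cathode.
E°cell = E°cat − E°an = +1.50 − (+1.08) = +0.42 V; n = 6.
The balanced reaction is 2 Au³⁺(aq) + 6 Br⁻(aq) → 2 Au(s) + 3 Br2(l), so Q = 1 / ([Au³⁺(aq)]^2·[Br⁻(aq)]^6) = 4.49×10^8 and log Q = 8.653.
By the Nernst equation, E = +0.42 − (0.0592/6)·(8.653) = +0.33 V.

+0.33 V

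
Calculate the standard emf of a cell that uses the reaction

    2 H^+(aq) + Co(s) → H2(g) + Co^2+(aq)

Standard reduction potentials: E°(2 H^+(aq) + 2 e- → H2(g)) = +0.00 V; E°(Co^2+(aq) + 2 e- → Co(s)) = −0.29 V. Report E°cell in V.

H^+(aq) gains electrons, so the 2H⁺/H₂ couple is the cathode; the Co²⁺/Co couple is the anode.
E°cell = E°(cathode) − E°(anode) = +0.00 − (−0.29) = +0.29 V.

+0.29 V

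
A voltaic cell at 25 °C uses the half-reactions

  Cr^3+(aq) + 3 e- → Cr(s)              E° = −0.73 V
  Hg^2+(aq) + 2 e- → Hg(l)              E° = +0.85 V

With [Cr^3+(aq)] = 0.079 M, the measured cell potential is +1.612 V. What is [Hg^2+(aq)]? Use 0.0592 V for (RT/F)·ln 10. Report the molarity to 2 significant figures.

Hg²⁺/Hg is the cathode (higher E°); E°cell = +0.85 − (−0.73) = +1.58 V with n = 6.
Rearranging E = E° − (0.0592/n)·log Q gives log Q = 6(+1.58 − (+1.612))/0.0592 = −3.243.
For 3 Hg^2+(aq) + 2 Cr(s) → 3 Hg(l) + 2 Cr^3+(aq), the reaction quotient is Q = [Cr^3+(aq)]^2 / [Hg^2+(aq)]^3.
Isolating [Hg^2+(aq)] in Q = 10^{−3.243} yields log [Hg^2+(aq)] = 0.346, i.e. 2.2 M.

2.2 M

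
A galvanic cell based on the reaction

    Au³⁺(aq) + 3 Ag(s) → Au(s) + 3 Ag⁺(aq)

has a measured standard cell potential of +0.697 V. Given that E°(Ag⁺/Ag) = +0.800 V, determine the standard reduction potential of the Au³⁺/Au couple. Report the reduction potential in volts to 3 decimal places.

In the reaction as written the Au³⁺/Au couple is reduced (cathode) and Ag⁺/Ag is oxidized (anode), so E°cell = E°(Au³⁺/Au) − E°(Ag⁺/Ag).
E°(Au³⁺/Au) = E°cell + E°(anode) = +0.697 + (+0.800) = +1.497 V.

+1.497 V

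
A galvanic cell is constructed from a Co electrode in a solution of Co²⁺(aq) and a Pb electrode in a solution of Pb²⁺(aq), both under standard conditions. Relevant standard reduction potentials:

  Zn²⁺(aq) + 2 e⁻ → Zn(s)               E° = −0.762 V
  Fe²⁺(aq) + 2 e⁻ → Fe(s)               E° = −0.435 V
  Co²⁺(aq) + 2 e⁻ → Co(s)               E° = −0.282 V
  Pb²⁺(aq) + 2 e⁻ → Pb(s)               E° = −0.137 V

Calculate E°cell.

+0.145 V

Of the two couples in this cell, the one with the more positive reduction potential is reduced at the cathode: here that is Pb²⁺/Pb (−0.137 V); Co²⁺/Co (−0.282 V) is the anode.
E°cell = E°(cathode) − E°(anode) = −0.137 − (−0.282) = +0.145 V.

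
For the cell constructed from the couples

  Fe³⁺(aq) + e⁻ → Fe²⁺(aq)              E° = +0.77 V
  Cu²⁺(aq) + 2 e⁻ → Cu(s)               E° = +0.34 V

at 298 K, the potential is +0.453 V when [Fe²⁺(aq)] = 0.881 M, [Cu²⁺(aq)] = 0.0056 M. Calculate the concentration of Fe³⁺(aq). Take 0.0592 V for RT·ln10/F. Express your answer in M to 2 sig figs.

0.16 M

Fe³⁺/Fe²⁺ is the cathode (higher E°); E°cell = +0.77 − (+0.34) = +0.43 V with n = 2.
Since E = E° − (0.0592/n)·log Q, log Q = n(E° − E)/0.0592 = −0.777.
For 2 Fe³⁺(aq) + Cu(s) → 2 Fe²⁺(aq) + Cu²⁺(aq), the reaction quotient is Q = ([Fe²⁺(aq)]^2·[Cu²⁺(aq)]) / [Fe³⁺(aq)]^2.
Substituting the known concentrations and solving, log [Fe³⁺(aq)] = −0.792 and [Fe³⁺(aq)] = 0.16 M.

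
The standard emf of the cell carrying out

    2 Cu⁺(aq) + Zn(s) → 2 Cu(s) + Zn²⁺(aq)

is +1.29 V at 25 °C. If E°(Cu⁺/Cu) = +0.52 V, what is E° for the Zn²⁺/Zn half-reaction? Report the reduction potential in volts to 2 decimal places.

In the reaction as written the Cu⁺/Cu couple is reduced (cathode) and Zn²⁺/Zn is oxidized (anode), so E°cell = E°(Cu⁺/Cu) − E°(Zn²⁺/Zn).
E°(Zn²⁺/Zn) = E°(cathode) − E°cell = +0.52 − (+1.29) = −0.77 V.

−0.77 V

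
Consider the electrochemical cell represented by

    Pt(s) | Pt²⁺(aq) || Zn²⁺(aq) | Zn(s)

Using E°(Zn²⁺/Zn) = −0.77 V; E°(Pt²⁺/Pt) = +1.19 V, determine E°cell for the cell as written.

−1.96 V

By convention the left-hand electrode in cell notation is the anode (oxidation) and the right-hand electrode is the cathode (reduction).
E°cell = E°(right) − E°(left) = −0.77 − (+1.19) = −1.96 V.
The negative sign shows that, as written, the cell would require an external voltage to drive the reaction.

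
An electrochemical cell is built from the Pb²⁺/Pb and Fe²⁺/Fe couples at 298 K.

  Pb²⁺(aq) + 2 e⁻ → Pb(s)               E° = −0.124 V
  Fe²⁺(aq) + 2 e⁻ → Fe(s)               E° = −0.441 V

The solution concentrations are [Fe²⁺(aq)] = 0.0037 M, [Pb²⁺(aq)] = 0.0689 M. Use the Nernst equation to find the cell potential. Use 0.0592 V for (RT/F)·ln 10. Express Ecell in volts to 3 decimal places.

The Pb²⁺/Pb couple has the more positive E°, so it is the cathode; Fe²⁺/Fe is the anode.
The standard potential is −0.124 − (−0.441) = +0.317 V and the balanced reaction transfers n = 2 electrons.
For the overall reaction Pb²⁺(aq) + Fe(s) → Pb(s) + Fe²⁺(aq), Q = [Fe²⁺(aq)] / [Pb²⁺(aq)] = 0.0537, giving log Q = −1.270.
E = E° − (0.0592/n)·log Q = +0.317 − (0.0592/2)(−1.270) = +0.355 V.

+0.355 V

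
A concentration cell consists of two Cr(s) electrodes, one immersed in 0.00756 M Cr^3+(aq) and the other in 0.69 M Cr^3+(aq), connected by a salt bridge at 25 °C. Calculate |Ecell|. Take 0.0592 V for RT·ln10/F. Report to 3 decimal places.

0.039 V

For a concentration cell E°cell = 0, since both electrodes use the same couple.
The compartment with the higher Cr^3+(aq) concentration (0.69 M) acts as the cathode; ions are reduced there and produced at the dilute (0.00756 M) anode.
With n = 3, Ecell = −(0.0592/3)·log([dilute]/[conc]) = −(0.0592/3)·log(0.00756/0.69) = +0.039 V.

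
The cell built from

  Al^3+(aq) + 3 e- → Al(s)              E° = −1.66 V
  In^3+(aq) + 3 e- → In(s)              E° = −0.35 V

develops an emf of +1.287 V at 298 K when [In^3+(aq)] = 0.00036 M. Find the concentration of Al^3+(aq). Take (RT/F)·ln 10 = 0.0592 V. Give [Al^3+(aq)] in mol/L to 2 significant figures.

With In³⁺/In at the cathode and Al³⁺/Al at the anode, E°cell = −0.35 − (−1.66) = +1.31 V (n = 3).
From the Nernst equation, log Q = n(E° − E)/0.0592 = 3·(+1.31 − (+1.287))/0.0592 = 1.166.
For In^3+(aq) + Al(s) → In(s) + Al^3+(aq), the reaction quotient is Q = [Al^3+(aq)] / [In^3+(aq)].
Substituting the known concentrations and solving, log [Al^3+(aq)] = −2.278 and [Al^3+(aq)] = 0.0053 M.

0.0053 M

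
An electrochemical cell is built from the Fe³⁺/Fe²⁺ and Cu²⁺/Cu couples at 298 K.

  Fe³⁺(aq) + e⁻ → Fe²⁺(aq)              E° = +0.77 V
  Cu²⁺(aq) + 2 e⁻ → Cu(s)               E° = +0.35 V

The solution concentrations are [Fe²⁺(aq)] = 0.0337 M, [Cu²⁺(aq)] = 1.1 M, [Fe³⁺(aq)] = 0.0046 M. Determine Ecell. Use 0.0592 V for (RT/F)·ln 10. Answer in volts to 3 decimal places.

Fe³⁺/Fe²⁺ is reduced (cathode, E° = +0.77 V) and Cu²⁺/Cu is oxidized (anode).
E°cell = E°cat − E°an = +0.77 − (+0.35) = +0.42 V; n = 2.
The balanced reaction is 2 Fe³⁺(aq) + Cu(s) → 2 Fe²⁺(aq) + Cu²⁺(aq), so Q = ([Fe²⁺(aq)]^2·[Cu²⁺(aq)]) / [Fe³⁺(aq)]^2 = 59 and log Q = 1.771.
E = E° − (0.0592/n)·log Q = +0.42 − (0.0592/2)(1.771) = +0.368 V.

+0.368 V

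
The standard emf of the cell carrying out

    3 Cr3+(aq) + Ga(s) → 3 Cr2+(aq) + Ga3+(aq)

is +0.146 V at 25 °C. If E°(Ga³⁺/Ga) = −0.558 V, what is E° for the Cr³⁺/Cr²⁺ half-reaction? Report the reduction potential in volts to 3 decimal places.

In the reaction as written the Cr³⁺/Cr²⁺ couple is reduced (cathode) and Ga³⁺/Ga is oxidized (anode), so E°cell = E°(Cr³⁺/Cr²⁺) − E°(Ga³⁺/Ga).
E°(Cr³⁺/Cr²⁺) = E°cell + E°(anode) = +0.146 + (−0.558) = −0.412 V.

−0.412 V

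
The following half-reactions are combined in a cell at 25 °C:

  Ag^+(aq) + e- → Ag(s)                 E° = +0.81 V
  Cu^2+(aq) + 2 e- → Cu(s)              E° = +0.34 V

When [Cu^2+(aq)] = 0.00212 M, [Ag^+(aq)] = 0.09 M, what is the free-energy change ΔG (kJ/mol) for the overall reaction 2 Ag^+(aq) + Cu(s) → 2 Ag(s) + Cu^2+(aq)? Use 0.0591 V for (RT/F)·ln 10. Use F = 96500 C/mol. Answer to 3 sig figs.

−94.0 kJ/mol

The standard cell potential is +0.81 − (+0.34) = +0.47 V, with n = 2 electrons in the balanced equation.
Here Q = [Cu^2+(aq)] / [Ag^+(aq)]^2 = 0.262 (log Q = −0.582), giving E = +0.47 − (0.0591/2)·(−0.582) = +0.4872 V.
ΔG = −nFE = −(2)(96500)(+0.4872) J/mol = −94.0 kJ/mol.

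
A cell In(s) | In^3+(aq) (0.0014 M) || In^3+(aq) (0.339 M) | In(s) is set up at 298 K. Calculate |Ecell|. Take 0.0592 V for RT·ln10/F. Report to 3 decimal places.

0.047 V

For a concentration cell E°cell = 0, since both electrodes use the same couple.
The compartment with the higher In^3+(aq) concentration (0.339 M) acts as the cathode; ions are reduced there and produced at the dilute (0.0014 M) anode.
With n = 3, Ecell = −(0.0592/3)·log([dilute]/[conc]) = −(0.0592/3)·log(0.0014/0.339) = +0.047 V.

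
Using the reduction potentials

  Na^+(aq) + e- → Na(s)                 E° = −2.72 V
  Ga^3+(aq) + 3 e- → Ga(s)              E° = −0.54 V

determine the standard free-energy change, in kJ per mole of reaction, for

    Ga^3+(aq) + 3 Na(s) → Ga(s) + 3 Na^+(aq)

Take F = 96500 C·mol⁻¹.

−631 kJ/mol

In the reaction as written Ga^3+(aq) is reduced, so the Ga³⁺/Ga couple is the cathode and Na⁺/Na is the anode.
E°cell = −0.54 − (−2.72) = +2.18 V; balancing electrons gives n = 3.
ΔG° = −nFE°cell = −(3)(96500)(+2.18) J/mol = −631 kJ/mol.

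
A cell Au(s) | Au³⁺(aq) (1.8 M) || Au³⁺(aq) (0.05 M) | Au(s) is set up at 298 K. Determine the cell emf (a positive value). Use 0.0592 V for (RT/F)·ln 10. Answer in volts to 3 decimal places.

0.031 V

For a concentration cell E°cell = 0, since both electrodes use the same couple.
The compartment with the higher Au³⁺(aq) concentration (1.8 M) acts as the cathode; ions are reduced there and produced at the dilute (0.05 M) anode.
With n = 3, Ecell = −(0.0592/3)·log([dilute]/[conc]) = −(0.0592/3)·log(0.05/1.8) = +0.031 V.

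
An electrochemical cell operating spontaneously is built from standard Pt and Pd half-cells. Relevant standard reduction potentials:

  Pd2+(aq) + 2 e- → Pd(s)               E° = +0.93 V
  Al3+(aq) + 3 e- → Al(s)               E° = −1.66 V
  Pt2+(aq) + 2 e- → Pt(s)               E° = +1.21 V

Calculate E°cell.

The Pt²⁺/Pt couple has the higher E°, so Pt ion is reduced (cathode) and Pd is oxidized (anode).
E°cell = E°(cathode) − E°(anode) = +1.21 − (+0.93) = +0.28 V.

+0.28 V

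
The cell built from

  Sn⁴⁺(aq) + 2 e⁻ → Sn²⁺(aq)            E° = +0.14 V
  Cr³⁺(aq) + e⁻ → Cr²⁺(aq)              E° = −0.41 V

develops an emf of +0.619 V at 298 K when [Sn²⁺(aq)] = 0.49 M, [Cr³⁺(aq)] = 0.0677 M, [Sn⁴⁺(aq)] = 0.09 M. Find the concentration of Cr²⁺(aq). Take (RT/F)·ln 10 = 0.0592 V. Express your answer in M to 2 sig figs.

2.3 M

The Sn⁴⁺/Sn²⁺ couple has the larger reduction potential, so it is the cathode: E°cell = +0.14 − (−0.41) = +0.55 V and n = 2.
Rearranging E = E° − (0.0592/n)·log Q gives log Q = 2(+0.55 − (+0.619))/0.0592 = −2.331.
The balanced reaction is Sn⁴⁺(aq) + 2 Cr²⁺(aq) → Sn²⁺(aq) + 2 Cr³⁺(aq), so Q = ([Sn²⁺(aq)]·[Cr³⁺(aq)]^2) / ([Sn⁴⁺(aq)]·[Cr²⁺(aq)]^2).
Isolating [Cr²⁺(aq)] in Q = 10^{−2.331} yields log [Cr²⁺(aq)] = 0.364, i.e. 2.3 M.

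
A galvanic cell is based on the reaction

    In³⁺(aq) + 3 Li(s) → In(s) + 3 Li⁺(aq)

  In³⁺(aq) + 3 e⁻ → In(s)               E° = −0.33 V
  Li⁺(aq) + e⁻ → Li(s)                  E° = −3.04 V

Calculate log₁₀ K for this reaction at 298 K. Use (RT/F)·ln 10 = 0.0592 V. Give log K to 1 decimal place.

The In³⁺/In couple is reduced (cathode); E°cell = −0.33 − (−3.04) = +2.71 V with n = 3.
At equilibrium E = 0, so log K = nE°cell / 0.0592 = (3)(+2.71) / 0.0592 = 137.3.

log K = 137.3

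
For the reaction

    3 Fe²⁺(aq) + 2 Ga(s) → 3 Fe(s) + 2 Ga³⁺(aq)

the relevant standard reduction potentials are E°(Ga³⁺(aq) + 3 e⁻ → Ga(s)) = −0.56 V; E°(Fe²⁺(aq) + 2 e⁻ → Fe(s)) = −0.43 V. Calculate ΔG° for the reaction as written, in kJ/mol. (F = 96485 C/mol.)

−75.3 kJ/mol

In the reaction as written Fe²⁺(aq) is reduced, so the Fe²⁺/Fe couple is the cathode and Ga³⁺/Ga is the anode.
E°cell = −0.43 − (−0.56) = +0.13 V; balancing electrons gives n = 6.
ΔG° = −nFE°cell = −(6)(96485)(+0.13) J/mol = −75.3 kJ/mol.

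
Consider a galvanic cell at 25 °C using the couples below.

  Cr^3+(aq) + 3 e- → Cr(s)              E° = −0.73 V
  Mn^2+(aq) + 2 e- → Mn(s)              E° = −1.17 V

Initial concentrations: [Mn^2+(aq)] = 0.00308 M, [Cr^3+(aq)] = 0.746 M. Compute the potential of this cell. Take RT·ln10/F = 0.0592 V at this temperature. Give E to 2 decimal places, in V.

+0.51 V

Cr³⁺/Cr is reduced (cathode, E° = −0.73 V) and Mn²⁺/Mn is oxidized (anode).
The standard potential is −0.73 − (−1.17) = +0.44 V and the balanced reaction transfers n = 6 electrons.
The balanced reaction is 2 Cr^3+(aq) + 3 Mn(s) → 2 Cr(s) + 3 Mn^2+(aq), so Q = [Mn^2+(aq)]^3 / [Cr^3+(aq)]^2 = 5.25×10^−8 and log Q = −7.280.
Applying E = E° − (RT ln10/nF)·log Q gives +0.44 − (0.0592/6)(−7.280) = +0.51 V.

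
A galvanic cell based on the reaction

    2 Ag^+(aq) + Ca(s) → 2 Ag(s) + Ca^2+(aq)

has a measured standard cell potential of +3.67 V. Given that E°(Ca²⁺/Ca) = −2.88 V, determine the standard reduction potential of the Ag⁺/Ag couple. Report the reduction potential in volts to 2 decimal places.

+0.79 V

In the reaction as written the Ag⁺/Ag couple is reduced (cathode) and Ca²⁺/Ca is oxidized (anode), so E°cell = E°(Ag⁺/Ag) − E°(Ca²⁺/Ca).
E°(Ag⁺/Ag) = E°cell + E°(anode) = +3.67 + (−2.88) = +0.79 V.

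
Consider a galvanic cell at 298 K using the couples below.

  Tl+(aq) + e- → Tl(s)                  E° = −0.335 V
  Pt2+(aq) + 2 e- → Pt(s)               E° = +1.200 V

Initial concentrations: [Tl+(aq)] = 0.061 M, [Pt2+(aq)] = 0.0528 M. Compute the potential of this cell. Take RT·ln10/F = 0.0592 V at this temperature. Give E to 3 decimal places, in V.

The Pt²⁺/Pt couple has the more positive E°, so it is the cathode; Tl⁺/Tl is the anode.
E°cell = E°cat − E°an = +1.200 − (−0.335) = +1.535 V; n = 2.
Balancing gives Pt2+(aq) + 2 Tl(s) → Pt(s) + 2 Tl+(aq); hence Q = [Tl+(aq)]^2 / [Pt2+(aq)] = 0.0705 (log Q = −1.152).
E = E° − (0.0592/n)·log Q = +1.535 − (0.0592/2)(−1.152) = +1.569 V.

+1.569 V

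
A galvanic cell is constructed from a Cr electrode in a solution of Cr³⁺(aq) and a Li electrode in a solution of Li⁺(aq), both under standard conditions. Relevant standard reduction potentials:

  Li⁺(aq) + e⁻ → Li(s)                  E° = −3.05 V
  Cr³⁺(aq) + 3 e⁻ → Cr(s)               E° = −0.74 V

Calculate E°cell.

The Cr³⁺/Cr couple has the higher E°, so Cr ion is reduced (cathode) and Li is oxidized (anode).
E°cell = E°(cathode) − E°(anode) = −0.74 − (−3.05) = +2.31 V.

+2.31 V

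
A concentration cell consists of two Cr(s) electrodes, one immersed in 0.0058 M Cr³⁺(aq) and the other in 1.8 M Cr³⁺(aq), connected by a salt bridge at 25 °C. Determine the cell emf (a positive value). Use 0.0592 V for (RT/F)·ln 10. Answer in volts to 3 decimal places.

For a concentration cell E°cell = 0, since both electrodes use the same couple.
The compartment with the higher Cr³⁺(aq) concentration (1.8 M) acts as the cathode; ions are reduced there and produced at the dilute (0.0058 M) anode.
With n = 3, Ecell = −(0.0592/3)·log([dilute]/[conc]) = −(0.0592/3)·log(0.0058/1.8) = +0.049 V.

0.049 V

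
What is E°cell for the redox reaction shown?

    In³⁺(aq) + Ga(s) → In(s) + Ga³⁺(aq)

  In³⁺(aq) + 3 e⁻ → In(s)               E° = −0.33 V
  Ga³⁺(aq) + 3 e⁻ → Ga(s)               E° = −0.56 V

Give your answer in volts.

+0.23 V

In the reaction as written, In³⁺(aq) is reduced (cathode) and Ga³⁺(aq) is produced by oxidation at the anode.
E°cell = E°(cathode) − E°(anode) = −0.33 − (−0.56) = +0.23 V.
The positive value indicates the reaction is spontaneous as written.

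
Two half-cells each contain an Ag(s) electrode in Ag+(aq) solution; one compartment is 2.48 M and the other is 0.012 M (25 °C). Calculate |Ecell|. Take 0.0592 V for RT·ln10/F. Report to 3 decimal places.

0.137 V

For a concentration cell E°cell = 0, since both electrodes use the same couple.
The compartment with the higher Ag+(aq) concentration (2.48 M) acts as the cathode; ions are reduced there and produced at the dilute (0.012 M) anode.
With n = 1, Ecell = −(0.0592/1)·log([dilute]/[conc]) = −(0.0592/1)·log(0.012/2.48) = +0.137 V.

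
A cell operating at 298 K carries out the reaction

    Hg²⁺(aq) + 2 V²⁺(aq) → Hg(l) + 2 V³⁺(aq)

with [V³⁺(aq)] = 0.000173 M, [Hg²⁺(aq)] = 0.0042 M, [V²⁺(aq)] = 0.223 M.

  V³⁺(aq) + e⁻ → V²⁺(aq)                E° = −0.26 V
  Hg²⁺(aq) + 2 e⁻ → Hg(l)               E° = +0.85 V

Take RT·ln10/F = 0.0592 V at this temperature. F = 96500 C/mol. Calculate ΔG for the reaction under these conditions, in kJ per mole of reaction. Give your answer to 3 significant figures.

−236 kJ/mol

The standard cell potential is +0.85 − (−0.26) = +1.11 V, with n = 2 electrons in the balanced equation.
The reaction quotient is [V³⁺(aq)]^2 / ([Hg²⁺(aq)]·[V²⁺(aq)]^2) = 0.000143; by Nernst, E = +1.11 − (0.0592/2)(−3.844) = +1.2238 V.
Finally ΔG = −nFE = −(2)(96500 C/mol)(+1.2238 V) = −236 kJ/mol.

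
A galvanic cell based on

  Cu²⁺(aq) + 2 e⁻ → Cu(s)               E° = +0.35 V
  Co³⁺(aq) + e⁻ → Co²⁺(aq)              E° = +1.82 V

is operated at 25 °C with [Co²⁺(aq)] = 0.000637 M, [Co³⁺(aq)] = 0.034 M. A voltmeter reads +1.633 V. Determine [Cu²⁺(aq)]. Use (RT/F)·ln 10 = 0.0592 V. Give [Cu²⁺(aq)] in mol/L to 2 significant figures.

0.0089 M

With Co³⁺/Co²⁺ at the cathode and Cu²⁺/Cu at the anode, E°cell = +1.82 − (+0.35) = +1.47 V (n = 2).
Rearranging E = E° − (0.0592/n)·log Q gives log Q = 2(+1.47 − (+1.633))/0.0592 = −5.507.
Balancing electrons gives 2 Co³⁺(aq) + Cu(s) → 2 Co²⁺(aq) + Cu²⁺(aq); thus Q = ([Co²⁺(aq)]^2·[Cu²⁺(aq)]) / [Co³⁺(aq)]^2.
Substituting the known concentrations and solving, log [Cu²⁺(aq)] = −2.052 and [Cu²⁺(aq)] = 0.0089 M.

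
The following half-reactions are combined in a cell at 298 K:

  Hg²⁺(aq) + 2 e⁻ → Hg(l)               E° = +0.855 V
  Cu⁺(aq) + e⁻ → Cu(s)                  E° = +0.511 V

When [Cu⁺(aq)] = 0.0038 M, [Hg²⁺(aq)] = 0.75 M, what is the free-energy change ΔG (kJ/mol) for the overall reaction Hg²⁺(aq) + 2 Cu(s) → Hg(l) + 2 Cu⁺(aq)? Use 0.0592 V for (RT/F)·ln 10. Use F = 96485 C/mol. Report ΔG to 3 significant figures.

E°cell = +0.855 − (+0.511) = +0.344 V; the balanced reaction transfers n = 2 electrons.
Here Q = [Cu⁺(aq)]^2 / [Hg²⁺(aq)] = 1.93×10^−5 (log Q = −4.715), giving E = +0.344 − (0.0592/2)·(−4.715) = +0.4836 V.
ΔG = −nFE = −(2)(96485)(+0.4836) J/mol = −93.3 kJ/mol.

−93.3 kJ/mol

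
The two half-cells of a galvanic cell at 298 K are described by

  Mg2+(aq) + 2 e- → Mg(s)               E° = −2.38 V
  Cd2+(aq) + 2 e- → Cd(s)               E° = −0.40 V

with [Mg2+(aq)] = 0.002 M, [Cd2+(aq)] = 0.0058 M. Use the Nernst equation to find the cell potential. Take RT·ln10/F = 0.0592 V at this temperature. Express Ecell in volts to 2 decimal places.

+1.99 V

Cd²⁺/Cd is reduced (cathode, E° = −0.40 V) and Mg²⁺/Mg is oxidized (anode).
The standard potential is −0.40 − (−2.38) = +1.98 V and the balanced reaction transfers n = 2 electrons.
For the overall reaction Cd2+(aq) + Mg(s) → Cd(s) + Mg2+(aq), Q = [Mg2+(aq)] / [Cd2+(aq)] = 0.345, giving log Q = −0.462.
E = E° − (0.0592/n)·log Q = +1.98 − (0.0592/2)(−0.462) = +1.99 V.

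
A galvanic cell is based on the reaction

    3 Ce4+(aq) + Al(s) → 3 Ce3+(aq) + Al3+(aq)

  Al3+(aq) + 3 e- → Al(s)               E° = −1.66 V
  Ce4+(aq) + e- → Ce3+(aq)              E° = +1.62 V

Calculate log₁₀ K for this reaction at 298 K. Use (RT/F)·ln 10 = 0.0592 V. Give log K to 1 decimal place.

The Ce⁴⁺/Ce³⁺ couple is reduced (cathode); E°cell = +1.62 − (−1.66) = +3.28 V with n = 3.
At equilibrium E = 0, so log K = nE°cell / 0.0592 = (3)(+3.28) / 0.0592 = 166.2.

log K = 166.2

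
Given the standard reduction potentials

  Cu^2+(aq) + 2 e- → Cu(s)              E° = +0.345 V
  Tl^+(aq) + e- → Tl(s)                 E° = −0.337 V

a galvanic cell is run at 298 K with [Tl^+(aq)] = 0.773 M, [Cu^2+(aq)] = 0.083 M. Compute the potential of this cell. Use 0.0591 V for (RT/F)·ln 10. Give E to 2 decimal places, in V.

+0.66 V

Cu²⁺/Cu is reduced (cathode, E° = +0.345 V) and Tl⁺/Tl is oxidized (anode).
E°cell = +0.345 − (−0.337) = +0.682 V, with n = 2 electrons transferred.
The balanced reaction is Cu^2+(aq) + 2 Tl(s) → Cu(s) + 2 Tl^+(aq), so Q = [Tl^+(aq)]^2 / [Cu^2+(aq)] = 7.2 and log Q = 0.857.
Applying E = E° − (RT ln10/nF)·log Q gives +0.682 − (0.0591/2)(0.857) = +0.66 V.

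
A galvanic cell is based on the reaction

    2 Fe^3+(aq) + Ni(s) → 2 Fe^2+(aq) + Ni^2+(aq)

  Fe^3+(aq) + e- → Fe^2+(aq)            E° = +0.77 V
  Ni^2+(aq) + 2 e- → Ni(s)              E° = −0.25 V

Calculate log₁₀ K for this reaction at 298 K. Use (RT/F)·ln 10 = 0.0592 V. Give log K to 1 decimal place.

The Fe³⁺/Fe²⁺ couple is reduced (cathode); E°cell = +0.77 − (−0.25) = +1.02 V with n = 2.
At equilibrium E = 0, so log K = nE°cell / 0.0592 = (2)(+1.02) / 0.0592 = 34.5.

log K = 34.5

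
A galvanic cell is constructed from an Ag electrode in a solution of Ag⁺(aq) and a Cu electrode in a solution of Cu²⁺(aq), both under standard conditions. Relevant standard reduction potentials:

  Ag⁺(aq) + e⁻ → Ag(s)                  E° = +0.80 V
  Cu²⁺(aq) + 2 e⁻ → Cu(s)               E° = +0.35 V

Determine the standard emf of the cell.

Of the two couples in this cell, the one with the more positive reduction potential is reduced at the cathode: here that is Ag⁺/Ag (+0.80 V); Cu²⁺/Cu (+0.35 V) is the anode.
E°cell = E°(cathode) − E°(anode) = +0.80 − (+0.35) = +0.45 V.

+0.45 V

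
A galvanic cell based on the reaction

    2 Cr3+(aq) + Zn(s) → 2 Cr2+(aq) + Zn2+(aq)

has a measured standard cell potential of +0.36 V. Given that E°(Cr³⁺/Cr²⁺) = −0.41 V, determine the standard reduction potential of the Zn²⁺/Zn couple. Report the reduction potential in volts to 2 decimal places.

−0.77 V

In the reaction as written the Cr³⁺/Cr²⁺ couple is reduced (cathode) and Zn²⁺/Zn is oxidized (anode), so E°cell = E°(Cr³⁺/Cr²⁺) − E°(Zn²⁺/Zn).
E°(Zn²⁺/Zn) = E°(cathode) − E°cell = −0.41 − (+0.36) = −0.77 V.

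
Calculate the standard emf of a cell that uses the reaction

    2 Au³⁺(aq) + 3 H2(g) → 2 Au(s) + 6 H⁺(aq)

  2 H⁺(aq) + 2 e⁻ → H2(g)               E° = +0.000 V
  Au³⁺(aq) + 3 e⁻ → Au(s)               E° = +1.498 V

In the reaction as written, Au³⁺(aq) is reduced (cathode) and H⁺(aq) is produced by oxidation at the anode.
E°cell = E°(cathode) − E°(anode) = +1.498 − (+0.000) = +1.498 V.
The positive value indicates the reaction is spontaneous as written.

+1.498 V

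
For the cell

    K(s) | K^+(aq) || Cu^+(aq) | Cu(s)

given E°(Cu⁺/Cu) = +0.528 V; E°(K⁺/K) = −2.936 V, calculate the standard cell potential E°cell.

+3.464 V

By convention the left-hand electrode in cell notation is the anode (oxidation) and the right-hand electrode is the cathode (reduction).
E°cell = E°(right) − E°(left) = +0.528 − (−2.936) = +3.464 V.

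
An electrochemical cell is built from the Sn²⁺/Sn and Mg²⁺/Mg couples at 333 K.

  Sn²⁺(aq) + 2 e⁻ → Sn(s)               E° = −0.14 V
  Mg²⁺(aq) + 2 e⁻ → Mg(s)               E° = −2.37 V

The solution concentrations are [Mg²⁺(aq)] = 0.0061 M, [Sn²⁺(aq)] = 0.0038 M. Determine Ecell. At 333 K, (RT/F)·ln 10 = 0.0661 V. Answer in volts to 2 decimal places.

+2.22 V

Sn²⁺/Sn is reduced (cathode, E° = −0.14 V) and Mg²⁺/Mg is oxidized (anode).
The standard potential is −0.14 − (−2.37) = +2.23 V and the balanced reaction transfers n = 2 electrons.
Balancing gives Sn²⁺(aq) + Mg(s) → Sn(s) + Mg²⁺(aq); hence Q = [Mg²⁺(aq)] / [Sn²⁺(aq)] = 1.61 (log Q = 0.206).
E = E° − (0.0661/n)·log Q = +2.23 − (0.0661/2)(0.206) = +2.22 V.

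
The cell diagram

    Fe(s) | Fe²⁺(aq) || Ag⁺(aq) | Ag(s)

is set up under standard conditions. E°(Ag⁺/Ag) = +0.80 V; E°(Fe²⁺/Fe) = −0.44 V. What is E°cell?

+1.24 V

By convention the left-hand electrode in cell notation is the anode (oxidation) and the right-hand electrode is the cathode (reduction).
E°cell = E°(right) − E°(left) = +0.80 − (−0.44) = +1.24 V.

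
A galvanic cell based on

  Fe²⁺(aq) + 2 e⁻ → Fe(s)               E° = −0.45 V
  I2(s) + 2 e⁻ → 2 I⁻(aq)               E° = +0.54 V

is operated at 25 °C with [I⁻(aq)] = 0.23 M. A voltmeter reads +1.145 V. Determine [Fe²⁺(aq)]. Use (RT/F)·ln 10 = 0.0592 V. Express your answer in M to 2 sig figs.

0.00011 M

I₂/I⁻ is the cathode (higher E°); E°cell = +0.54 − (−0.45) = +0.99 V with n = 2.
Since E = E° − (0.0592/n)·log Q, log Q = n(E° − E)/0.0592 = −5.236.
For I2(s) + Fe(s) → 2 I⁻(aq) + Fe²⁺(aq), the reaction quotient is Q = [I⁻(aq)]^2·[Fe²⁺(aq)].
Isolating [Fe²⁺(aq)] in Q = 10^{−5.236} yields log [Fe²⁺(aq)] = −3.959, i.e. 0.00011 M.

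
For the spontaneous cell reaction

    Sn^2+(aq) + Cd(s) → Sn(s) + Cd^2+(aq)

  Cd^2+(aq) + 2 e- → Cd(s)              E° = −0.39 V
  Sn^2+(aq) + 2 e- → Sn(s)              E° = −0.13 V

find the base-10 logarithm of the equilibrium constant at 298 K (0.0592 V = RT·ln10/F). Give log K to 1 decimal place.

log K = 8.8

The Sn²⁺/Sn couple is reduced (cathode); E°cell = −0.13 − (−0.39) = +0.26 V with n = 2.
At equilibrium E = 0, so log K = nE°cell / 0.0592 = (2)(+0.26) / 0.0592 = 8.8.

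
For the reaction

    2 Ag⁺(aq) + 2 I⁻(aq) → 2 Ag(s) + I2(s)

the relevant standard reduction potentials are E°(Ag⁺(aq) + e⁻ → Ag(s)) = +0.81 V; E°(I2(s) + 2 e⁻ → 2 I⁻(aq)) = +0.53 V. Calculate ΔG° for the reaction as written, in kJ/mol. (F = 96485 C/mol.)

−54.0 kJ/mol

In the reaction as written Ag⁺(aq) is reduced, so the Ag⁺/Ag couple is the cathode and I₂/I⁻ is the anode.
E°cell = +0.81 − (+0.53) = +0.28 V; balancing electrons gives n = 2.
ΔG° = −nFE°cell = −(2)(96485)(+0.28) J/mol = −54.0 kJ/mol.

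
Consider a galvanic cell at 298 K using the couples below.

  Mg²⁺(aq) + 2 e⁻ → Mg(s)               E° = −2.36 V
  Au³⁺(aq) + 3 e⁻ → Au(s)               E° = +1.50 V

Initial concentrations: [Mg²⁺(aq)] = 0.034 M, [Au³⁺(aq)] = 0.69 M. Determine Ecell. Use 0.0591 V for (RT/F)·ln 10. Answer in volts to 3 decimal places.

Since E°(Au³⁺/Au) > E°(Mg²⁺/Mg), Au³⁺/Au serves as the cathode.
The standard potential is +1.50 − (−2.36) = +3.86 V and the balanced reaction transfers n = 6 electrons.
For the overall reaction 2 Au³⁺(aq) + 3 Mg(s) → 2 Au(s) + 3 Mg²⁺(aq), Q = [Mg²⁺(aq)]^3 / [Au³⁺(aq)]^2 = 8.26×10^−5, giving log Q = −4.083.
Applying E = E° − (RT ln10/nF)·log Q gives +3.86 − (0.0591/6)(−4.083) = +3.900 V.

+3.900 V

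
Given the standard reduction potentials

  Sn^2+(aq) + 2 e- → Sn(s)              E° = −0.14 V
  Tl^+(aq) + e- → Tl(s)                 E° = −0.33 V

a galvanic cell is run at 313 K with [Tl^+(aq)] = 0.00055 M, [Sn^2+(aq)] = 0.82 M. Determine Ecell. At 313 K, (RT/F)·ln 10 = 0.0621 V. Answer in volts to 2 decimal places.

The Sn²⁺/Sn couple has the more positive E°, so it is the cathode; Tl⁺/Tl is the anode.
E°cell = −0.14 − (−0.33) = +0.19 V, with n = 2 electrons transferred.
For the overall reaction Sn^2+(aq) + 2 Tl(s) → Sn(s) + 2 Tl^+(aq), Q = [Tl^+(aq)]^2 / [Sn^2+(aq)] = 3.69×10^−7, giving log Q = −6.433.
E = E° − (0.0621/n)·log Q = +0.19 − (0.0621/2)(−6.433) = +0.39 V.

+0.39 V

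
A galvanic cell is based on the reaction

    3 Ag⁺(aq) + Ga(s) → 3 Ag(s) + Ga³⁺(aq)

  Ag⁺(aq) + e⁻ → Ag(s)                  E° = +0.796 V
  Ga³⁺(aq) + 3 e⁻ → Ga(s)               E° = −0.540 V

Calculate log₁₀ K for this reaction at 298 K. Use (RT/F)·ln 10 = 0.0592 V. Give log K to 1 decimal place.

The Ag⁺/Ag couple is reduced (cathode); E°cell = +0.796 − (−0.540) = +1.336 V with n = 3.
At equilibrium E = 0, so log K = nE°cell / 0.0592 = (3)(+1.336) / 0.0592 = 67.7.

log K = 67.7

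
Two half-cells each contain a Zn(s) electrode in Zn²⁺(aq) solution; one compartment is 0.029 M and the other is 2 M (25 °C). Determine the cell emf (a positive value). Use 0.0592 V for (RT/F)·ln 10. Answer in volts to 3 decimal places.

0.054 V

For a concentration cell E°cell = 0, since both electrodes use the same couple.
The compartment with the higher Zn²⁺(aq) concentration (2 M) acts as the cathode; ions are reduced there and produced at the dilute (0.029 M) anode.
With n = 2, Ecell = −(0.0592/2)·log([dilute]/[conc]) = −(0.0592/2)·log(0.029/2) = +0.054 V.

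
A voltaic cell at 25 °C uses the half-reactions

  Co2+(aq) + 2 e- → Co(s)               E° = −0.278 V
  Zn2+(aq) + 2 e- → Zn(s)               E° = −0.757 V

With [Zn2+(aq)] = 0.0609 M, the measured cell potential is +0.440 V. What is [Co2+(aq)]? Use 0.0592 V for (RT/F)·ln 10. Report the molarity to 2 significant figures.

Co²⁺/Co is the cathode (higher E°); E°cell = −0.278 − (−0.757) = +0.479 V with n = 2.
Rearranging E = E° − (0.0592/n)·log Q gives log Q = 2(+0.479 − (+0.440))/0.0592 = 1.318.
The balanced reaction is Co2+(aq) + Zn(s) → Co(s) + Zn2+(aq), so Q = [Zn2+(aq)] / [Co2+(aq)].
Solving for the unknown gives log [Co2+(aq)] = −2.533, so [Co2+(aq)] ≈ 0.0029 M.

0.0029 M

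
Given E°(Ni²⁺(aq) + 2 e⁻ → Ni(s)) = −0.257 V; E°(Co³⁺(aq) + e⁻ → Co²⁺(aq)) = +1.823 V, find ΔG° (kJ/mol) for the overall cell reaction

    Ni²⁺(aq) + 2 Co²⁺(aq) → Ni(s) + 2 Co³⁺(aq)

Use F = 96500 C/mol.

+401 kJ/mol

In the reaction as written Ni²⁺(aq) is reduced, so the Ni²⁺/Ni couple is the cathode and Co³⁺/Co²⁺ is the anode.
E°cell = −0.257 − (+1.823) = −2.080 V; balancing electrons gives n = 2.
ΔG° = −nFE°cell = −(2)(96500)(−2.080) J/mol = +401 kJ/mol.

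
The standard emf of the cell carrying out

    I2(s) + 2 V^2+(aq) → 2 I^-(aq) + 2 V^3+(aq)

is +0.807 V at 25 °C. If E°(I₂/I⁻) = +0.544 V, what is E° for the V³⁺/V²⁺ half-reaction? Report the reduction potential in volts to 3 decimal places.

In the reaction as written the I₂/I⁻ couple is reduced (cathode) and V³⁺/V²⁺ is oxidized (anode), so E°cell = E°(I₂/I⁻) − E°(V³⁺/V²⁺).
E°(V³⁺/V²⁺) = E°(cathode) − E°cell = +0.544 − (+0.807) = −0.263 V.

−0.263 V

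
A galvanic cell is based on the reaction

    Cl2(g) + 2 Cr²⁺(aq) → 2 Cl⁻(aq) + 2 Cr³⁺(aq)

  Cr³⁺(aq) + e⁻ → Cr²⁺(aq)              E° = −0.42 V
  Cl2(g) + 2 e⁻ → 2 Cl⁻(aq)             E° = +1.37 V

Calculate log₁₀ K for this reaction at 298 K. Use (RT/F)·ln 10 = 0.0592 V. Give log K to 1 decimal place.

The Cl₂/Cl⁻ couple is reduced (cathode); E°cell = +1.37 − (−0.42) = +1.79 V with n = 2.
At equilibrium E = 0, so log K = nE°cell / 0.0592 = (2)(+1.79) / 0.0592 = 60.5.

log K = 60.5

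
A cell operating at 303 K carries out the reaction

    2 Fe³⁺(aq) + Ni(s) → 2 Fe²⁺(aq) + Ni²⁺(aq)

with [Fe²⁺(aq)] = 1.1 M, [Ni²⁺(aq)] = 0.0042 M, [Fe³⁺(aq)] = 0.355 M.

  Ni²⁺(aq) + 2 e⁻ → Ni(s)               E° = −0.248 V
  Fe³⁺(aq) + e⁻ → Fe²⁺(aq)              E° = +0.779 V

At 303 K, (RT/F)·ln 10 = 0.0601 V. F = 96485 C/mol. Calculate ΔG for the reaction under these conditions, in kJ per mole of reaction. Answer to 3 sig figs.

The standard cell potential is +0.779 − (−0.248) = +1.027 V, with n = 2 electrons in the balanced equation.
The reaction quotient is ([Fe²⁺(aq)]^2·[Ni²⁺(aq)]) / [Fe³⁺(aq)]^2 = 0.0403; by Nernst, E = +1.027 − (0.0601/2)(−1.394) = +1.0689 V.
Finally ΔG = −nFE = −(2)(96485 C/mol)(+1.0689 V) = −206 kJ/mol.

−206 kJ/mol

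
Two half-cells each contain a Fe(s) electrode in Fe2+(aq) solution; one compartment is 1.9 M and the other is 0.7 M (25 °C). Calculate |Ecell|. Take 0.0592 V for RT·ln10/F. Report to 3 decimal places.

0.013 V

For a concentration cell E°cell = 0, since both electrodes use the same couple.
The compartment with the higher Fe2+(aq) concentration (1.9 M) acts as the cathode; ions are reduced there and produced at the dilute (0.7 M) anode.
With n = 2, Ecell = −(0.0592/2)·log([dilute]/[conc]) = −(0.0592/2)·log(0.7/1.9) = +0.013 V.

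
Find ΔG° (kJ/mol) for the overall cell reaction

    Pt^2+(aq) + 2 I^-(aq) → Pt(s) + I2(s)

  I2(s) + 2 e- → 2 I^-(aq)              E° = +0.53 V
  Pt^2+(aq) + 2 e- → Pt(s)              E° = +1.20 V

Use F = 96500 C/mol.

−129 kJ/mol

In the reaction as written Pt^2+(aq) is reduced, so the Pt²⁺/Pt couple is the cathode and I₂/I⁻ is the anode.
E°cell = +1.20 − (+0.53) = +0.67 V; balancing electrons gives n = 2.
ΔG° = −nFE°cell = −(2)(96500)(+0.67) J/mol = −129 kJ/mol.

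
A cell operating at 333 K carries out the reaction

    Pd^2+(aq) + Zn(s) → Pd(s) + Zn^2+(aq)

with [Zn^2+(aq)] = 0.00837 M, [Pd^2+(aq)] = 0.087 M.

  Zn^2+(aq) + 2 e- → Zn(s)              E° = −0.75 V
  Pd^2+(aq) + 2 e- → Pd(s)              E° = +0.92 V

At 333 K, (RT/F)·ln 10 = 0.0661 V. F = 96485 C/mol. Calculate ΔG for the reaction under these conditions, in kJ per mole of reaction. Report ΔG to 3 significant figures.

E°cell = +0.92 − (−0.75) = +1.67 V; the balanced reaction transfers n = 2 electrons.
Q = [Zn^2+(aq)] / [Pd^2+(aq)] = 0.0962, so log Q = −1.017 and E = +1.67 − (0.0661/2)(−1.017) = +1.7036 V.
ΔG = −nFE = −(2)(96485)(+1.7036) J/mol = −329 kJ/mol.

−329 kJ/mol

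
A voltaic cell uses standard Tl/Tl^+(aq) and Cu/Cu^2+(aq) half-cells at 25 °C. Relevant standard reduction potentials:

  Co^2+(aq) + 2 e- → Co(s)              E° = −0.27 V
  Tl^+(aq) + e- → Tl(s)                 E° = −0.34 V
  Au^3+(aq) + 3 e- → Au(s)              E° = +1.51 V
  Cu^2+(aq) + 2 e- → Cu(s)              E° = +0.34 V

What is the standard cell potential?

+0.68 V

The Cu²⁺/Cu couple has the higher E°, so Cu ion is reduced (cathode) and Tl is oxidized (anode).
E°cell = E°(cathode) − E°(anode) = +0.34 − (−0.34) = +0.68 V.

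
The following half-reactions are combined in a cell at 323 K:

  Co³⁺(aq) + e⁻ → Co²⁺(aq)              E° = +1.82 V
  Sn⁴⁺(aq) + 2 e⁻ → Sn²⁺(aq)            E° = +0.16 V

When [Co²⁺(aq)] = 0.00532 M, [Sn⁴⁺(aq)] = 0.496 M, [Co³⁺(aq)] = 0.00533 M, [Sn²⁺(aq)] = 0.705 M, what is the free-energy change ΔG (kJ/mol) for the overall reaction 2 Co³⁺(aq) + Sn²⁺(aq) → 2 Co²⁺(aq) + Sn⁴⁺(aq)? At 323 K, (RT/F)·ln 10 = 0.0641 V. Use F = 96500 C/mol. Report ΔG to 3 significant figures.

−321 kJ/mol

With Co³⁺/Co²⁺ reduced at the cathode, E°cell = +1.82 − (+0.16) = +1.66 V and n = 2.
Q = ([Co²⁺(aq)]^2·[Sn⁴⁺(aq)]) / ([Co³⁺(aq)]^2·[Sn²⁺(aq)]) = 0.701, so log Q = −0.154 and E = +1.66 − (0.0641/2)(−0.154) = +1.6649 V.
Then ΔG = −nFE = −2 × 96500 × +1.6649 J/mol = −321 kJ/mol.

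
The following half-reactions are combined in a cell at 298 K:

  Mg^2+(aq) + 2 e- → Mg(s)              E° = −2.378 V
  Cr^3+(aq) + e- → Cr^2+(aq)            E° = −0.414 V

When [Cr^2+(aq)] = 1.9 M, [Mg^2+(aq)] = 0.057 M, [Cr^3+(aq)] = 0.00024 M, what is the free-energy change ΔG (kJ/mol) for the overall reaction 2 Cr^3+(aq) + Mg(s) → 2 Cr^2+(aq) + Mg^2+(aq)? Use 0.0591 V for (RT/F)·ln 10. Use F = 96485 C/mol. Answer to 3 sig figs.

−342 kJ/mol

The standard cell potential is −0.414 − (−2.378) = +1.964 V, with n = 2 electrons in the balanced equation.
The reaction quotient is ([Cr^2+(aq)]^2·[Mg^2+(aq)]) / [Cr^3+(aq)]^2 = 3.57×10^6; by Nernst, E = +1.964 − (0.0591/2)(6.553) = +1.7704 V.
ΔG = −nFE = −(2)(96485)(+1.7704) J/mol = −342 kJ/mol.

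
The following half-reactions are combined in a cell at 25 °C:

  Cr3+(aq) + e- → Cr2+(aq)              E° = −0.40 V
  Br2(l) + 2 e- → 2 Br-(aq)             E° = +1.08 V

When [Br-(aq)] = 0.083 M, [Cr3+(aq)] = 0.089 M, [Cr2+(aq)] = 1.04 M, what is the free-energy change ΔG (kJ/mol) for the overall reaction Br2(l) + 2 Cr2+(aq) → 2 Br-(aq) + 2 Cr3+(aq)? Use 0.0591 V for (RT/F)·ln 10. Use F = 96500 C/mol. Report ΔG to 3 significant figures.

With Br₂/Br⁻ reduced at the cathode, E°cell = +1.08 − (−0.40) = +1.48 V and n = 2.
The reaction quotient is ([Br-(aq)]^2·[Cr3+(aq)]^2) / [Cr2+(aq)]^2 = 5.05×10^−5; by Nernst, E = +1.48 − (0.0591/2)(−4.297) = +1.6070 V.
ΔG = −nFE = −(2)(96500)(+1.6070) J/mol = −310 kJ/mol.

−310 kJ/mol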